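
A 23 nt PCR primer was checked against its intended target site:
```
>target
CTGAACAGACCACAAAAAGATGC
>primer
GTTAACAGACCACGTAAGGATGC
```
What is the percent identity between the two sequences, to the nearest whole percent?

5 positions differ (1, 3, 14, 15, 18), so 18 of 23 match: 18/23 = 78.26%.

78%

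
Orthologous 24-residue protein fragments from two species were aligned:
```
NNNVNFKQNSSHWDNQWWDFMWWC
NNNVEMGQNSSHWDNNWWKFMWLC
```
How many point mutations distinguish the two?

Comparing position by position, 6 positions differ: 5 (N/E), 6 (F/M), 7 (K/G), 16 (Q/N), 19 (D/K), 23 (W/L).

6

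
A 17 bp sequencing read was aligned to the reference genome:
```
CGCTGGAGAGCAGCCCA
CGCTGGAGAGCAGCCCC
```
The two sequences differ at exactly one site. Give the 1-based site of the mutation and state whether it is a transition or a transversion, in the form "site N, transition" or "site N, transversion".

Site 17 changes A→C. A is a purine and C is a pyrimidine, so this is a transversion.

site 17, transversion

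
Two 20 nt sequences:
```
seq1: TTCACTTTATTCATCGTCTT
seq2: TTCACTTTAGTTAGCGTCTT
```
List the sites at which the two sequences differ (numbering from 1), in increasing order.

Differences at site 10 (T→G), site 12 (C→T), site 14 (T→G).

10, 12, 14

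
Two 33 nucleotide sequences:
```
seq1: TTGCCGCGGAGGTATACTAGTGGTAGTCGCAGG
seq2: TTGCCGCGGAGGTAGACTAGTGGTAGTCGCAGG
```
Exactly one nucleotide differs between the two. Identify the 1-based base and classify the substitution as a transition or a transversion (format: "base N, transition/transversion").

base 15, transversion

The sequences differ only at base 15: T→G (pyrimidine→purine), a transversion.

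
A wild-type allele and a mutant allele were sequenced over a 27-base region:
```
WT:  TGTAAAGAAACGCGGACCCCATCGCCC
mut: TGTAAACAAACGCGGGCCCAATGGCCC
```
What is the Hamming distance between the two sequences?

4

Mismatches (1-based): base 7: G→C; base 16: A→G; base 20: C→A; base 23: C→G.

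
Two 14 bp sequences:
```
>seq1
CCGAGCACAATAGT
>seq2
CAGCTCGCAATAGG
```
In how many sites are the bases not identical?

5

The sequences differ at sites 2, 4, 5, 7, 14 (1-based) — 5 in total.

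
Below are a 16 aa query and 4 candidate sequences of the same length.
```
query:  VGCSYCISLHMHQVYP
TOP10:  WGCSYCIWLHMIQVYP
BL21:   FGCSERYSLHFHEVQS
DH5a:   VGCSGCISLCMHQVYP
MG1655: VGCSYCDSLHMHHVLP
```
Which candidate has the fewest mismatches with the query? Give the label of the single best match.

TOP10 differs at 3 residues; BL21 differs at 8 residues; DH5a differs at 2 residues; MG1655 differs at 3 residues. The closest is DH5a.

DH5a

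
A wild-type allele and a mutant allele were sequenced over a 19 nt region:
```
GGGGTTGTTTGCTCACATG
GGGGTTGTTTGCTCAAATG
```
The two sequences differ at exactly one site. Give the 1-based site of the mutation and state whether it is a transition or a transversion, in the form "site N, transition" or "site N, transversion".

site 16, transversion

The sequences differ only at site 16: C→A (pyrimidine→purine), a transversion.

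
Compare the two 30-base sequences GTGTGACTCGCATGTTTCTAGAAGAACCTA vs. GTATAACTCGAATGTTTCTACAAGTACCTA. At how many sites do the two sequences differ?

Comparing position by position, 5 sites differ: 3 (G/A), 5 (G/A), 11 (C/A), 21 (G/C), 25 (A/T).

5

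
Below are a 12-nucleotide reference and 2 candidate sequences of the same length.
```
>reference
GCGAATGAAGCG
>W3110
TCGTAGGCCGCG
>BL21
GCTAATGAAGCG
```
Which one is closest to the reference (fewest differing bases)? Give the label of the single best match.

BL21

W3110 differs at 5 bases; BL21 differs at 1 base. The closest is BL21.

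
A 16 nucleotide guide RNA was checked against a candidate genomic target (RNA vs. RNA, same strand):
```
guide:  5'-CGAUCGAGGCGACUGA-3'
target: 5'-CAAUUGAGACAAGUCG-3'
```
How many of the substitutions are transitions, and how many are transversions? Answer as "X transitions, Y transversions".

5 transitions, 2 transversions

Transitions (purine↔purine or pyrimidine↔pyrimidine): 2 G→A, 5 C→U, 9 G→A, 11 G→A, 16 A→G.
Transversions (purine↔pyrimidine): 13 C→G, 15 G→C.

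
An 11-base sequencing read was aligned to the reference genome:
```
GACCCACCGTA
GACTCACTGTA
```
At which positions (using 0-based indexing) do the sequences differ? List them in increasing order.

Scanning 0-based: 3: C/T; 7: C/T.

3, 7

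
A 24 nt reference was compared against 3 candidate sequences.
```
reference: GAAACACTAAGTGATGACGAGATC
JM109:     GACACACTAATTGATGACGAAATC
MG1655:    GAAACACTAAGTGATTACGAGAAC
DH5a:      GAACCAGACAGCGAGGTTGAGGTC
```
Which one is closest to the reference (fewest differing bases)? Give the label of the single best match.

JM109 differs at 3 bases; MG1655 differs at 2 bases; DH5a differs at 9 bases. The closest is MG1655.

MG1655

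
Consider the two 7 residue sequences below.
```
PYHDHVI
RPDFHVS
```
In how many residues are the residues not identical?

Comparing position by position, 5 residues differ: 1 (P/R), 2 (Y/P), 3 (H/D), 4 (D/F), 7 (I/S).

5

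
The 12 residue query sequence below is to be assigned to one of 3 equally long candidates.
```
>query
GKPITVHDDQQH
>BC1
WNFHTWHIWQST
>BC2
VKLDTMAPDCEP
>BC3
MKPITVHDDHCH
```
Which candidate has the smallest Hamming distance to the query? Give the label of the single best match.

Hamming distances to query — BC1: 9; BC2: 9; BC3: 3.
Smallest is BC3 with 3 mismatches.

BC3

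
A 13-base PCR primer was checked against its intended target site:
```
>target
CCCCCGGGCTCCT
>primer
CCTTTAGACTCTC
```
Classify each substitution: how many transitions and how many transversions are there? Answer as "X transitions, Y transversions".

Mismatches (1-based):
base 3: C→T (pyrimidine→pyrimidine, transition)
base 4: C→T (pyrimidine→pyrimidine, transition)
base 5: C→T (pyrimidine→pyrimidine, transition)
base 6: G→A (purine→purine, transition)
base 8: G→A (purine→purine, transition)
base 12: C→T (pyrimidine→pyrimidine, transition)
base 13: T→C (pyrimidine→pyrimidine, transition)

7 transitions, 0 transversions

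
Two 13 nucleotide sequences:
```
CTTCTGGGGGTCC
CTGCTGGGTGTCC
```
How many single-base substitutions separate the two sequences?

2

The sequences differ at bases 3, 9 (1-based) — 2 in total.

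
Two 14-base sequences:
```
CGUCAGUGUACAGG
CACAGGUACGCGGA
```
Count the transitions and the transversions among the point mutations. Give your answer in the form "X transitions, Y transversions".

8 transitions, 1 transversion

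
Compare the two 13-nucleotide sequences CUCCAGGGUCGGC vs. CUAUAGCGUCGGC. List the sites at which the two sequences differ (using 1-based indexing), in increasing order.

3, 4, 7

Scanning 1-based: 3: C/A; 4: C/U; 7: G/C.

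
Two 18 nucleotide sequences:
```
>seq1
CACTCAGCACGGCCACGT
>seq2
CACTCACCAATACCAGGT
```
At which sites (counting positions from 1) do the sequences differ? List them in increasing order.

7, 10, 11, 12, 16

Scanning 1-based: 7: G/C; 10: C/A; 11: G/T; 12: G/A; 16: C/G.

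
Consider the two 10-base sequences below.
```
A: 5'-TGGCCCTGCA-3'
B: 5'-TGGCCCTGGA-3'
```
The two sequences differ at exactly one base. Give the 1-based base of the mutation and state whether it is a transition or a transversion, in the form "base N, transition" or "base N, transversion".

base 9, transversion

The sequences differ only at base 9: C→G (pyrimidine→purine), a transversion.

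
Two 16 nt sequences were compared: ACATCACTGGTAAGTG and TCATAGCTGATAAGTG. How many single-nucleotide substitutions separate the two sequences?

4

Mismatches (1-based): base 1: A→T; base 5: C→A; base 6: A→G; base 10: G→A.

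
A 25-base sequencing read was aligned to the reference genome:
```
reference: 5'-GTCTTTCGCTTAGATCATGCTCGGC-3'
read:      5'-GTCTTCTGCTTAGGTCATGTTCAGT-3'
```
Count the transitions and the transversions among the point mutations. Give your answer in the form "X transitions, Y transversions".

6 transitions, 0 transversions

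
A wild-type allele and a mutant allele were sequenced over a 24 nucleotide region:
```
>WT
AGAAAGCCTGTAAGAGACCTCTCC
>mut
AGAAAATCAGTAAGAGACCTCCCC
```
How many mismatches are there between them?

4

Mismatches (1-based): site 6: G→A; site 7: C→T; site 9: T→A; site 22: T→C.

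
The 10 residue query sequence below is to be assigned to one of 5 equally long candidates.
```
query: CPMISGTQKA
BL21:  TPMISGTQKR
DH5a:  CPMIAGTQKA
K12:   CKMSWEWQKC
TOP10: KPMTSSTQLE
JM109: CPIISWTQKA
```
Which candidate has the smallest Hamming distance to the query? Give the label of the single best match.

BL21 differs at 2 residues; DH5a differs at 1 residue; K12 differs at 6 residues; TOP10 differs at 5 residues; JM109 differs at 2 residues. The closest is DH5a.

DH5a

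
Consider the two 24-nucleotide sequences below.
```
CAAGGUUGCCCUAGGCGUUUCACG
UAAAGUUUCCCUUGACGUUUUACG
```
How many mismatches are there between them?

6

The sequences differ at sites 1, 4, 8, 13, 15, 21 (1-based) — 6 in total.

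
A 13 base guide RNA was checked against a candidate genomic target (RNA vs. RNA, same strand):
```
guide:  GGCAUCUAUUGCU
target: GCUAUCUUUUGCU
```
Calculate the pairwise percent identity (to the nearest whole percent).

Mismatches at positions 2, 3, 8 (1-based): 3 of 13.
Identical positions: 10/13 = 76.92% → 77%.

77%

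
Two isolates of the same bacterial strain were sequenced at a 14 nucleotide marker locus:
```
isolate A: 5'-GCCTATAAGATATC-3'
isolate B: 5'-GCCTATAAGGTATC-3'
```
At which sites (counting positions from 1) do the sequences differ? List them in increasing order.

Scanning 1-based: 10: A/G.

10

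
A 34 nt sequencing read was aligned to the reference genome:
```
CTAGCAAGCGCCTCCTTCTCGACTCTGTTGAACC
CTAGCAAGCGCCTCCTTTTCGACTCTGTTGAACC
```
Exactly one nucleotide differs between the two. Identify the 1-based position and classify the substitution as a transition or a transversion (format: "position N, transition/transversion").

The sequences differ only at position 18: C→T (pyrimidine→pyrimidine), a transition.

position 18, transition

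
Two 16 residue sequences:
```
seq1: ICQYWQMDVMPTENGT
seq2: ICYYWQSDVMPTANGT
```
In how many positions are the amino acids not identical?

3

The sequences differ at positions 3, 7, 13 (1-based) — 3 in total.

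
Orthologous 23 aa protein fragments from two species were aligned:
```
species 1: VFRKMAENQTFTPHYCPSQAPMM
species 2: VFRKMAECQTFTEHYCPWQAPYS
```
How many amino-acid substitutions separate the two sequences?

5

Comparing position by position, 5 positions differ: 8 (N/C), 13 (P/E), 18 (S/W), 22 (M/Y), 23 (M/S).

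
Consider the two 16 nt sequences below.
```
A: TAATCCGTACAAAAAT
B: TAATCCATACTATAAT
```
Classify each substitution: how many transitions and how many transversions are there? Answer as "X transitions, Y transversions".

1 transition, 2 transversions

Transitions (purine↔purine or pyrimidine↔pyrimidine): 7 G→A.
Transversions (purine↔pyrimidine): 11 A→T, 13 A→T.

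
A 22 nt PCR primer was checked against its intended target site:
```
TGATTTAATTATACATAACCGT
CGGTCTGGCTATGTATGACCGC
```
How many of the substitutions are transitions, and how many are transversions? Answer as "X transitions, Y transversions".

Mismatches (1-based):
base 1: T→C (pyrimidine→pyrimidine, transition)
base 3: A→G (purine→purine, transition)
base 5: T→C (pyrimidine→pyrimidine, transition)
base 7: A→G (purine→purine, transition)
base 8: A→G (purine→purine, transition)
base 9: T→C (pyrimidine→pyrimidine, transition)
base 13: A→G (purine→purine, transition)
base 14: C→T (pyrimidine→pyrimidine, transition)
base 17: A→G (purine→purine, transition)
base 22: T→C (pyrimidine→pyrimidine, transition)

10 transitions, 0 transversions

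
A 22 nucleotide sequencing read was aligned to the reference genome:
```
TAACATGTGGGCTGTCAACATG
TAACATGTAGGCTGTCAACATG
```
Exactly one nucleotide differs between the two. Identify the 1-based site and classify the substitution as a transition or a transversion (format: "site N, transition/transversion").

site 9, transition

Site 9 changes G→A. G is a purine and A is a purine, so this is a transition.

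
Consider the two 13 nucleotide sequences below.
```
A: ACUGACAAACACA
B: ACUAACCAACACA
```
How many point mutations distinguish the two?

2

Comparing position by position, 2 bases differ: 4 (G/A), 7 (A/C).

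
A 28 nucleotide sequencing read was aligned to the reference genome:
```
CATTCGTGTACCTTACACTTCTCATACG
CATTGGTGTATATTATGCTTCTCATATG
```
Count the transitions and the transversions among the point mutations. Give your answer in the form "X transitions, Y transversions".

Transitions (purine↔purine or pyrimidine↔pyrimidine): 11 C→T, 16 C→T, 17 A→G, 27 C→T.
Transversions (purine↔pyrimidine): 5 C→G, 12 C→A.

4 transitions, 2 transversions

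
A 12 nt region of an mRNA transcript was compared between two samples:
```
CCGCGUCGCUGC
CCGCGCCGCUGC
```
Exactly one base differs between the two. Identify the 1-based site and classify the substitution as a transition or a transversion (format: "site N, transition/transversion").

site 6, transition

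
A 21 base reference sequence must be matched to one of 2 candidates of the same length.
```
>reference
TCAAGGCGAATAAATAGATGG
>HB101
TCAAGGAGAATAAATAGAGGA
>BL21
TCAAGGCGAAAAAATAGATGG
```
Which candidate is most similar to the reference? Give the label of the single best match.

BL21

HB101 differs at 3 bases; BL21 differs at 1 base. The closest is BL21.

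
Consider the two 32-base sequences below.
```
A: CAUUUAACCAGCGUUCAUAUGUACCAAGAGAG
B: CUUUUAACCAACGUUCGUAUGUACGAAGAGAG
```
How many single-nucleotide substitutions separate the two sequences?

The sequences differ at bases 2, 11, 17, 25 (1-based) — 4 in total.

4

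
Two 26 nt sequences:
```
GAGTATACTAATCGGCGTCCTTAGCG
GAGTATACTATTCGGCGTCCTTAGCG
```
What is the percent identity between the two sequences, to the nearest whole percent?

Mismatch at position 11 (1-based): 1 of 26.
Identical positions: 25/26 = 96.15% → 96%.

96%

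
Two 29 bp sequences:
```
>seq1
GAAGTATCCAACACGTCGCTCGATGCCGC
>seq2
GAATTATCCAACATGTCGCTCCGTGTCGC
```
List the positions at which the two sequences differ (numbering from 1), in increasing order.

4, 14, 22, 23, 26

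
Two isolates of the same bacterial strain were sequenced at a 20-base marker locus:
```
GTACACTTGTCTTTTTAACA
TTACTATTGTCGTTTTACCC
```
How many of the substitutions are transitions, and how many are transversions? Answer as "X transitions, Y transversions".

0 transitions, 6 transversions

Transitions (purine↔purine or pyrimidine↔pyrimidine): none.
Transversions (purine↔pyrimidine): 1 G→T, 5 A→T, 6 C→A, 12 T→G, 18 A→C, 20 A→C.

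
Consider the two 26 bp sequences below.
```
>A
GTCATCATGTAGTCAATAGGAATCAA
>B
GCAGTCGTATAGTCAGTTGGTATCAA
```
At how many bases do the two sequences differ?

8

Comparing position by position, 8 bases differ: 2 (T/C), 3 (C/A), 4 (A/G), 7 (A/G), 9 (G/A), 16 (A/G), 18 (A/T), 21 (A/T).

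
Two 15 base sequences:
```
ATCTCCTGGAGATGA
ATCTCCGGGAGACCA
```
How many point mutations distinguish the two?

Mismatches (1-based): base 7: T→G; base 13: T→C; base 14: G→C.

3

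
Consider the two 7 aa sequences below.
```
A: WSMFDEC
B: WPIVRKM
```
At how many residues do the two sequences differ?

6

Comparing position by position, 6 residues differ: 2 (S/P), 3 (M/I), 4 (F/V), 5 (D/R), 6 (E/K), 7 (C/M).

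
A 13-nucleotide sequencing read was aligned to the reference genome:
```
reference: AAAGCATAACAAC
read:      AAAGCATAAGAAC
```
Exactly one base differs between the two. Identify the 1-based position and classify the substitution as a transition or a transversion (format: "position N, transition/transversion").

position 10, transversion

The sequences differ only at position 10: C→G (pyrimidine→purine), a transversion.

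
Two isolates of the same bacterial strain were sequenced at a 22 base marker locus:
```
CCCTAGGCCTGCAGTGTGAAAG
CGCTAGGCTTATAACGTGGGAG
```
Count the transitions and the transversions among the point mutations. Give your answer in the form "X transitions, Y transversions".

7 transitions, 1 transversion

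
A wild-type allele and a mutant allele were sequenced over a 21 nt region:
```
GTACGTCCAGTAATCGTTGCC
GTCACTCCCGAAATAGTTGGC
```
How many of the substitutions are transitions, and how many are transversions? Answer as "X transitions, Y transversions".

Mismatches (1-based):
position 3: A→C (purine→pyrimidine, transversion)
position 4: C→A (pyrimidine→purine, transversion)
position 5: G→C (purine→pyrimidine, transversion)
position 9: A→C (purine→pyrimidine, transversion)
position 11: T→A (pyrimidine→purine, transversion)
position 15: C→A (pyrimidine→purine, transversion)
position 20: C→G (pyrimidine→purine, transversion)

0 transitions, 7 transversions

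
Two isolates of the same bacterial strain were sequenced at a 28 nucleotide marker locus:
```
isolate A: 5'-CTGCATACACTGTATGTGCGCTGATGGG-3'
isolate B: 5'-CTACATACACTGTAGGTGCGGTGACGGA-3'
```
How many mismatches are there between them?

5

Mismatches (1-based): position 3: G→A; position 15: T→G; position 21: C→G; position 25: T→C; position 28: G→A.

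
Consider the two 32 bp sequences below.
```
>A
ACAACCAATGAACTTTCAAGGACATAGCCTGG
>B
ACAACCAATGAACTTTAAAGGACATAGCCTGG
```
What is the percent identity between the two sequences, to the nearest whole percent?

97%

Mismatch at position 17 (1-based): 1 of 32.
Identical positions: 31/32 = 96.88% → 97%.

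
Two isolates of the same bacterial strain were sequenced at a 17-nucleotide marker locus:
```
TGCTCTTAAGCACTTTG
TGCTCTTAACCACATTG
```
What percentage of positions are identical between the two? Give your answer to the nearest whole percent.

2 positions differ (10, 14), so 15 of 17 match: 15/17 = 88.24%.

88%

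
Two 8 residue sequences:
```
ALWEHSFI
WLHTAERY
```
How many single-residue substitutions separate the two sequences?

7

Mismatches (1-based): position 1: A→W; position 3: W→H; position 4: E→T; position 5: H→A; position 6: S→E; position 7: F→R; position 8: I→Y.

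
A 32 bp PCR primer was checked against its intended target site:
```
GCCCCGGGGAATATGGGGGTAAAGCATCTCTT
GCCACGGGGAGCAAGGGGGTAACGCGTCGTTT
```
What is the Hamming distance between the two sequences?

8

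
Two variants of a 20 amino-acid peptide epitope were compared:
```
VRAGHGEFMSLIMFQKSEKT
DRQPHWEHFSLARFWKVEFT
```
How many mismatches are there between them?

11

The sequences differ at residues 1, 3, 4, 6, 8, 9, 12, 13, 15, 17, 19 (1-based) — 11 in total.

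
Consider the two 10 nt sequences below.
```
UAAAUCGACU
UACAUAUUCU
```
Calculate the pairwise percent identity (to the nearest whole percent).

60%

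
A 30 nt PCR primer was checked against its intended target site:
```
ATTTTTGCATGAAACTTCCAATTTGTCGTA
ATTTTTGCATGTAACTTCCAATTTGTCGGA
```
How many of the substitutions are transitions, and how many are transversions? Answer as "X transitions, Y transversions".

0 transitions, 2 transversions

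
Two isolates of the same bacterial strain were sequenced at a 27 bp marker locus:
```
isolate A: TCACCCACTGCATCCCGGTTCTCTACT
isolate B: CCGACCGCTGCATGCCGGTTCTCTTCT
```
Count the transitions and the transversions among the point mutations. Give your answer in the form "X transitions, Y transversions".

Mismatches (1-based):
position 1: T→C (pyrimidine→pyrimidine, transition)
position 3: A→G (purine→purine, transition)
position 4: C→A (pyrimidine→purine, transversion)
position 7: A→G (purine→purine, transition)
position 14: C→G (pyrimidine→purine, transversion)
position 25: A→T (purine→pyrimidine, transversion)

3 transitions, 3 transversions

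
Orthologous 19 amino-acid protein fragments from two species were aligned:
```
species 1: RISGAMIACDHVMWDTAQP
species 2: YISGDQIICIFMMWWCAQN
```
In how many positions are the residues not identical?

10

Comparing position by position, 10 positions differ: 1 (R/Y), 5 (A/D), 6 (M/Q), 8 (A/I), 10 (D/I), 11 (H/F), 12 (V/M), 15 (D/W), 16 (T/C), 19 (P/N).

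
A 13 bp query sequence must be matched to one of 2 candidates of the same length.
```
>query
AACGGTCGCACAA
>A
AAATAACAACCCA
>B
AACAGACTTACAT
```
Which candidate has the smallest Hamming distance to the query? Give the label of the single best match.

A differs at 8 positions; B differs at 5 positions. The closest is B.

B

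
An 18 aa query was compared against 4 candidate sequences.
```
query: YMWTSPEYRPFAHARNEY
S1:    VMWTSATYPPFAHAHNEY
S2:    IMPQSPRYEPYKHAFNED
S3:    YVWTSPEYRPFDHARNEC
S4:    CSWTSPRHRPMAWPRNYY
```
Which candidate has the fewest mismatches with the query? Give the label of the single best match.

S3

S1 differs at 5 residues; S2 differs at 9 residues; S3 differs at 3 residues; S4 differs at 8 residues. The closest is S3.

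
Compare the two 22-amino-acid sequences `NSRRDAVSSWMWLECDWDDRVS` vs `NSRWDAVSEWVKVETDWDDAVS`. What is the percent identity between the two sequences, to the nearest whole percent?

7 positions differ (4, 9, 11, 12, 13, 15, 20), so 15 of 22 match: 15/22 = 68.18%.

68%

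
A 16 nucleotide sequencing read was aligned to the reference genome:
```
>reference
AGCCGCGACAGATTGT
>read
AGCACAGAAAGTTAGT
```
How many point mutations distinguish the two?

6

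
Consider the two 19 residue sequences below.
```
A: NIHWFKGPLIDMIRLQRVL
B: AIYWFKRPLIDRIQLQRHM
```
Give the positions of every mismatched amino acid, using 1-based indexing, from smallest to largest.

1, 3, 7, 12, 14, 18, 19

Differences at position 1 (N→A), position 3 (H→Y), position 7 (G→R), position 12 (M→R), position 14 (R→Q), position 18 (V→H), position 19 (L→M).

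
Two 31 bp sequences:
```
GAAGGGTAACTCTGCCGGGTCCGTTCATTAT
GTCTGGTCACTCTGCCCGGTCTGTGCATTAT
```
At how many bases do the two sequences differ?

7

Comparing position by position, 7 bases differ: 2 (A/T), 3 (A/C), 4 (G/T), 8 (A/C), 17 (G/C), 22 (C/T), 25 (T/G).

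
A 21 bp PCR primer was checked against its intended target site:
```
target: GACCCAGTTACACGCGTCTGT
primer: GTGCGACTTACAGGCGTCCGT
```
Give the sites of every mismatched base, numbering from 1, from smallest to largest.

2, 3, 5, 7, 13, 19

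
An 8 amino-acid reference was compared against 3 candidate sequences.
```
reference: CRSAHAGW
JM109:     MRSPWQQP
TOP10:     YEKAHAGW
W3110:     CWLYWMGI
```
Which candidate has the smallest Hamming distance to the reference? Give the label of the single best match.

TOP10

Hamming distances to reference — JM109: 6; TOP10: 3; W3110: 6.
Smallest is TOP10 with 3 mismatches.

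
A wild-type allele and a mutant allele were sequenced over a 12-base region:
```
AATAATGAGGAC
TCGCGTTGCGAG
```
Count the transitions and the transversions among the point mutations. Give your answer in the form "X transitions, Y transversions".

Mismatches (1-based):
position 1: A→T (purine→pyrimidine, transversion)
position 2: A→C (purine→pyrimidine, transversion)
position 3: T→G (pyrimidine→purine, transversion)
position 4: A→C (purine→pyrimidine, transversion)
position 5: A→G (purine→purine, transition)
position 7: G→T (purine→pyrimidine, transversion)
position 8: A→G (purine→purine, transition)
position 9: G→C (purine→pyrimidine, transversion)
position 12: C→G (pyrimidine→purine, transversion)

2 transitions, 7 transversions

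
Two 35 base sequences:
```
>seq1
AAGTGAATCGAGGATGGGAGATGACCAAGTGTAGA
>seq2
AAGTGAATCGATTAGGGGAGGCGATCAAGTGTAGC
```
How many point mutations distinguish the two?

Mismatches (1-based): base 12: G→T; base 13: G→T; base 15: T→G; base 21: A→G; base 22: T→C; base 25: C→T; base 35: A→C.

7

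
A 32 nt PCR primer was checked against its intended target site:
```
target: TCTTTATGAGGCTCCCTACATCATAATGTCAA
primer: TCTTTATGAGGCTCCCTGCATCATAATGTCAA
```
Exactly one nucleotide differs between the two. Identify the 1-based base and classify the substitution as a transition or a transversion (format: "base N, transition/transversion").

base 18, transition

The sequences differ only at base 18: A→G (purine→purine), a transition.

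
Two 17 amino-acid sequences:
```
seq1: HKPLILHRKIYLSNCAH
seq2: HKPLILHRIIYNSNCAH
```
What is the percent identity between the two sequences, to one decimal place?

Mismatches at positions 9, 12 (1-based): 2 of 17.
Identical positions: 15/17 = 88.24% → 88.2%.

88.2%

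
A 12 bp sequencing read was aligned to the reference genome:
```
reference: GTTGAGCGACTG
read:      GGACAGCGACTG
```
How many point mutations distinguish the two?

Mismatches (1-based): base 2: T→G; base 3: T→A; base 4: G→C.

3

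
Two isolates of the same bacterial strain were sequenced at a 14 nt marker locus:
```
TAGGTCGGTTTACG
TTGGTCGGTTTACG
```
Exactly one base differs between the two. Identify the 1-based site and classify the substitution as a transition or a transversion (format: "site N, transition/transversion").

The sequences differ only at site 2: A→T (purine→pyrimidine), a transversion.

site 2, transversion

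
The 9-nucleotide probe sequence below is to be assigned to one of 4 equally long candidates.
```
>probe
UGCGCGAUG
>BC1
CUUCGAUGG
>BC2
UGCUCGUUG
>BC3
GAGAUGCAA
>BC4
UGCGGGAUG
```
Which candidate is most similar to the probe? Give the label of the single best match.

BC4

Hamming distances to probe — BC1: 8; BC2: 2; BC3: 8; BC4: 1.
Smallest is BC4 with 1 mismatch.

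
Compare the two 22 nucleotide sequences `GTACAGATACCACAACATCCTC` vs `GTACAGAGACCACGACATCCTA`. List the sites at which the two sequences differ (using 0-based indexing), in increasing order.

7, 13, 21

Scanning 0-based: 7: T/G; 13: A/G; 21: C/A.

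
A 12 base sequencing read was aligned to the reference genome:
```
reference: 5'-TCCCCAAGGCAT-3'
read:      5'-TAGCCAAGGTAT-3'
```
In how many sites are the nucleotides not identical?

Mismatches (1-based): site 2: C→A; site 3: C→G; site 10: C→T.

3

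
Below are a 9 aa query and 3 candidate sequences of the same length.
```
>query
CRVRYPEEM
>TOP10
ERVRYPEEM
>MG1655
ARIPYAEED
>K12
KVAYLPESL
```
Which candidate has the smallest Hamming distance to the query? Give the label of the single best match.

TOP10

TOP10 differs at 1 position; MG1655 differs at 5 positions; K12 differs at 7 positions. The closest is TOP10.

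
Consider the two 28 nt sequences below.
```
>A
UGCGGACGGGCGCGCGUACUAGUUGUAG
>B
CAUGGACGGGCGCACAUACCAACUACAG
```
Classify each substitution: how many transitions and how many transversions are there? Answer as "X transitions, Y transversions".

10 transitions, 0 transversions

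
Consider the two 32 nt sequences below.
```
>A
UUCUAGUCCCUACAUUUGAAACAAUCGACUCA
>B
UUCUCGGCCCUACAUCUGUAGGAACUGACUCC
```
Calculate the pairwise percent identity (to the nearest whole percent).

Mismatches at positions 5, 7, 16, 19, 21, 22, 25, 26, 32 (1-based): 9 of 32.
Identical positions: 23/32 = 71.88% → 72%.

72%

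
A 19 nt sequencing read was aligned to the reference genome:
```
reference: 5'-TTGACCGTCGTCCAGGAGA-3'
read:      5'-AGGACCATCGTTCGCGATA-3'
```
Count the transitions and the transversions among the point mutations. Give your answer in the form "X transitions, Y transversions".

Mismatches (1-based):
base 1: T→A (pyrimidine→purine, transversion)
base 2: T→G (pyrimidine→purine, transversion)
base 7: G→A (purine→purine, transition)
base 12: C→T (pyrimidine→pyrimidine, transition)
base 14: A→G (purine→purine, transition)
base 15: G→C (purine→pyrimidine, transversion)
base 18: G→T (purine→pyrimidine, transversion)

3 transitions, 4 transversions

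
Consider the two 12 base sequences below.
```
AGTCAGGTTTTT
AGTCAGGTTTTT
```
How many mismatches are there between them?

0

No positions differ; the sequences are identical.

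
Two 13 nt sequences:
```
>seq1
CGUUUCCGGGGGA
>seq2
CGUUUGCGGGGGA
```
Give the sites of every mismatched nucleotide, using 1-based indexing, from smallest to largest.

6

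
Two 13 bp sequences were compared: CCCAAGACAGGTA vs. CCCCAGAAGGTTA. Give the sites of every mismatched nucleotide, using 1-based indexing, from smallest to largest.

Differences at site 4 (A→C), site 8 (C→A), site 9 (A→G), site 11 (G→T).

4, 8, 9, 11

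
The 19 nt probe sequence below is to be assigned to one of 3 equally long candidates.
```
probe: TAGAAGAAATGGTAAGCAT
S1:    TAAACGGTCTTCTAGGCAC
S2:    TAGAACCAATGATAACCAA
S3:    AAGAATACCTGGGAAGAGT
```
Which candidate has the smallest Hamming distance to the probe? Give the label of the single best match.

S2

Hamming distances to probe — S1: 9; S2: 5; S3: 7.
Smallest is S2 with 5 mismatches.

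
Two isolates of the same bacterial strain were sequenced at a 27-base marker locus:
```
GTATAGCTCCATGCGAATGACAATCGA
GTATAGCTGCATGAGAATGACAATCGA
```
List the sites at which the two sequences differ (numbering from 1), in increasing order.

Scanning 1-based: 9: C/G; 14: C/A.

9, 14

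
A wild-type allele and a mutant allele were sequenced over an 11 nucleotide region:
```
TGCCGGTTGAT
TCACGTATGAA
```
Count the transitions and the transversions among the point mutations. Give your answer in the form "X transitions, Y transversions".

0 transitions, 5 transversions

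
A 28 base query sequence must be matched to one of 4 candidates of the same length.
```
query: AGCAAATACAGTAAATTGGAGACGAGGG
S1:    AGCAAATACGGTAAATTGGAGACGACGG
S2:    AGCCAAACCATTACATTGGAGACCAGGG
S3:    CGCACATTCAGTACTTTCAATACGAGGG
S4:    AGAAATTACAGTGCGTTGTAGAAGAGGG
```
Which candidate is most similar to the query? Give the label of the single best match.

S1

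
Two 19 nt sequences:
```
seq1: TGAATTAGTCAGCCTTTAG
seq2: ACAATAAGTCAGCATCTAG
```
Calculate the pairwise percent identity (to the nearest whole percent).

74%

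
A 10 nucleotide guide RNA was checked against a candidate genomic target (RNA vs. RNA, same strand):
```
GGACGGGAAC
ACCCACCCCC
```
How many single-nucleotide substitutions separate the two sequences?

Comparing position by position, 8 sites differ: 1 (G/A), 2 (G/C), 3 (A/C), 5 (G/A), 6 (G/C), 7 (G/C), 8 (A/C), 9 (A/C).

8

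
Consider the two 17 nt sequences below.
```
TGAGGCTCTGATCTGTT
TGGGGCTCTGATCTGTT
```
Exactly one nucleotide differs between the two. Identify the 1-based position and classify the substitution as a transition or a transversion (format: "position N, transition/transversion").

Position 3 changes A→G. A is a purine and G is a purine, so this is a transition.

position 3, transition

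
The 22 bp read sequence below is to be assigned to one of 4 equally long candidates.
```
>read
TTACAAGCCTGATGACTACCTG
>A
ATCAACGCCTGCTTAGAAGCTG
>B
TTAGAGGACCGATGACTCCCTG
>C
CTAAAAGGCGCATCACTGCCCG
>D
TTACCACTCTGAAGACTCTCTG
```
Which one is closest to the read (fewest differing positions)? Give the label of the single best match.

B

A differs at 9 positions; B differs at 5 positions; C differs at 8 positions; D differs at 6 positions. The closest is B.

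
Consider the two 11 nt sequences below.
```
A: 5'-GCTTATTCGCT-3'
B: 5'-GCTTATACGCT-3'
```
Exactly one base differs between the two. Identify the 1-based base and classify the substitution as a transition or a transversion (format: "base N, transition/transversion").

The sequences differ only at base 7: T→A (pyrimidine→purine), a transversion.

base 7, transversion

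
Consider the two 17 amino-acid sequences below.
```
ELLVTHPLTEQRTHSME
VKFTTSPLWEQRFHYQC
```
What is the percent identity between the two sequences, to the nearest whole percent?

41%

10 positions differ (1, 2, 3, 4, 6, 9, 13, 15, 16, 17), so 7 of 17 match: 7/17 = 41.18%.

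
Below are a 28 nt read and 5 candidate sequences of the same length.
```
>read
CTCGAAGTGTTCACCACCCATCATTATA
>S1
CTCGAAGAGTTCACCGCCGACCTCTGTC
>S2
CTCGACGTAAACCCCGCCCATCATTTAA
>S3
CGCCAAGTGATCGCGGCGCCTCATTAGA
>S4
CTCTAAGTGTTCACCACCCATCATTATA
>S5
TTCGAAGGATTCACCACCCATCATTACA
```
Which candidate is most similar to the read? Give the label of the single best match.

S1 differs at 8 sites; S2 differs at 8 sites; S3 differs at 9 sites; S4 differs at 1 site; S5 differs at 4 sites. The closest is S4.

S4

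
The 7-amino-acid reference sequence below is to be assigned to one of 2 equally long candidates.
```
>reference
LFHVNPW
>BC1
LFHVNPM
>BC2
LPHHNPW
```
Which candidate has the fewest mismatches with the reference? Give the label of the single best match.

BC1 differs at 1 position; BC2 differs at 2 positions. The closest is BC1.

BC1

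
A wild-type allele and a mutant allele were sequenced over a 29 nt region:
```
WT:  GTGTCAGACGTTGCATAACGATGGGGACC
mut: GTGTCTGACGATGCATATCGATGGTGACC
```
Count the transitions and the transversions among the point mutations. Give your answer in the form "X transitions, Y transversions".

0 transitions, 4 transversions

Mismatches (1-based):
base 6: A→T (purine→pyrimidine, transversion)
base 11: T→A (pyrimidine→purine, transversion)
base 18: A→T (purine→pyrimidine, transversion)
base 25: G→T (purine→pyrimidine, transversion)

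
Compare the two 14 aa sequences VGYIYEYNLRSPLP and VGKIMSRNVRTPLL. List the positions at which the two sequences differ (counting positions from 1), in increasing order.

3, 5, 6, 7, 9, 11, 14

Scanning 1-based: 3: Y/K; 5: Y/M; 6: E/S; 7: Y/R; 9: L/V; 11: S/T; 14: P/L.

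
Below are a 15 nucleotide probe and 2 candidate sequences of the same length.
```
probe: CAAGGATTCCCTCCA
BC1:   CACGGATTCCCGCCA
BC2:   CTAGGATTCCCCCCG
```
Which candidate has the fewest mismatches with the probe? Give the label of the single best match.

BC1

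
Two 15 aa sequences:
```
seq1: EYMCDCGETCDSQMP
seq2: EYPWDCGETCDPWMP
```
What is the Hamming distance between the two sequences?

Mismatches (1-based): position 3: M→P; position 4: C→W; position 12: S→P; position 13: Q→W.

4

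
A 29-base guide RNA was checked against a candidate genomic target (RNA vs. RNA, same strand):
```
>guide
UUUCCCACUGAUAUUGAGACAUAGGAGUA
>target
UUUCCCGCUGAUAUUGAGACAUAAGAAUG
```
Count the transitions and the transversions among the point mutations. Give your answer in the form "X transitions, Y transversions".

Mismatches (1-based):
position 7: A→G (purine→purine, transition)
position 24: G→A (purine→purine, transition)
position 27: G→A (purine→purine, transition)
position 29: A→G (purine→purine, transition)

4 transitions, 0 transversions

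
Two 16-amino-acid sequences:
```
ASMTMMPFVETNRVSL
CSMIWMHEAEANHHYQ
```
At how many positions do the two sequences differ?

Comparing position by position, 11 positions differ: 1 (A/C), 4 (T/I), 5 (M/W), 7 (P/H), 8 (F/E), 9 (V/A), 11 (T/A), 13 (R/H), 14 (V/H), 15 (S/Y), 16 (L/Q).

11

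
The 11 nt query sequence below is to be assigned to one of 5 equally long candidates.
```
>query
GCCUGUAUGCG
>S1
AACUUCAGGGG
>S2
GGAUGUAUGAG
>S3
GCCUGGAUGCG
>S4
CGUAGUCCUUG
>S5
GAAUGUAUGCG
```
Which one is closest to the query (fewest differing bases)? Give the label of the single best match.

S3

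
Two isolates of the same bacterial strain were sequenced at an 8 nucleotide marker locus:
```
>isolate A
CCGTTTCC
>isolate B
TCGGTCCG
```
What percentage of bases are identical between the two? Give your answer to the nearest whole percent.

50%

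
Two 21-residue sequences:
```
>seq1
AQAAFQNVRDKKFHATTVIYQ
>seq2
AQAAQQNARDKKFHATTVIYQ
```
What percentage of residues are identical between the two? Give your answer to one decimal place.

90.5%

Mismatches at positions 5, 8 (1-based): 2 of 21.
Identical positions: 19/21 = 90.48% → 90.5%.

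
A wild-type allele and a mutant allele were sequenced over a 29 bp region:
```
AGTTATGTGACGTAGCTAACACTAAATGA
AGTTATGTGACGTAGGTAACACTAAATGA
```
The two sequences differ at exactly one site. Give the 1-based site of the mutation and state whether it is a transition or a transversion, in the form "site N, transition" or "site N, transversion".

site 16, transversion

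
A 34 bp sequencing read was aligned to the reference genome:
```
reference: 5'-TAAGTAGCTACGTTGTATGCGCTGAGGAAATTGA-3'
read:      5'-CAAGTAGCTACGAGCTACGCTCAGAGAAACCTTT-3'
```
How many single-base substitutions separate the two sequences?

12

Comparing position by position, 12 sites differ: 1 (T/C), 13 (T/A), 14 (T/G), 15 (G/C), 18 (T/C), 21 (G/T), 23 (T/A), 27 (G/A), 30 (A/C), 31 (T/C), 33 (G/T), 34 (A/T).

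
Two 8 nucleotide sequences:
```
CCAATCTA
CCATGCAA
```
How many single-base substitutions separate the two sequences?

3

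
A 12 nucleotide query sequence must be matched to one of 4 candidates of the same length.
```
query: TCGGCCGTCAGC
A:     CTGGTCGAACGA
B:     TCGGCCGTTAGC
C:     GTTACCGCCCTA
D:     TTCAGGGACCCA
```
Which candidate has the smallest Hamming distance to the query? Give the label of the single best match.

B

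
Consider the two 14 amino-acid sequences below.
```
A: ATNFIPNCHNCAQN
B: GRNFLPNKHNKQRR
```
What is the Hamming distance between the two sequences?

The sequences differ at positions 1, 2, 5, 8, 11, 12, 13, 14 (1-based) — 8 in total.

8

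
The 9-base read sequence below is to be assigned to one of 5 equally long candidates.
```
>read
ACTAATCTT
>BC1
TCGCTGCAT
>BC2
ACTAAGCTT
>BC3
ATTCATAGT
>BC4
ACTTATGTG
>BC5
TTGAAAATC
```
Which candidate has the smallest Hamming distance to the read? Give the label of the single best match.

BC2

BC1 differs at 6 sites; BC2 differs at 1 site; BC3 differs at 4 sites; BC4 differs at 3 sites; BC5 differs at 6 sites. The closest is BC2.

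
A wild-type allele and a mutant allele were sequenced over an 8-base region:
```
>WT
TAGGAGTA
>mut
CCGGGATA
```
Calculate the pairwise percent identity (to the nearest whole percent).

50%

Mismatches at positions 1, 2, 5, 6 (1-based): 4 of 8.
Identical positions: 4/8 = 50% → 50%.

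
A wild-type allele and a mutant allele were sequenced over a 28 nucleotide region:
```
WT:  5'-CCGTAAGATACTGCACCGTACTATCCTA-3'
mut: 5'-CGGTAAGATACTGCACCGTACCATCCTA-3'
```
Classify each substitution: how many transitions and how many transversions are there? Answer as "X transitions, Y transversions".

Mismatches (1-based):
site 2: C→G (pyrimidine→purine, transversion)
site 22: T→C (pyrimidine→pyrimidine, transition)

1 transition, 1 transversion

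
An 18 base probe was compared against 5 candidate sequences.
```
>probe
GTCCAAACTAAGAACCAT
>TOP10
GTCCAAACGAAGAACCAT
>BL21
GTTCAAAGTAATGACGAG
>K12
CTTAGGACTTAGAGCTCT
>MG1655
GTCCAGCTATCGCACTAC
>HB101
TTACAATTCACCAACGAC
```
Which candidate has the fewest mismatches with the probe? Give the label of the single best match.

TOP10

Hamming distances to probe — TOP10: 1; BL21: 6; K12: 9; MG1655: 9; HB101: 9.
Smallest is TOP10 with 1 mismatch.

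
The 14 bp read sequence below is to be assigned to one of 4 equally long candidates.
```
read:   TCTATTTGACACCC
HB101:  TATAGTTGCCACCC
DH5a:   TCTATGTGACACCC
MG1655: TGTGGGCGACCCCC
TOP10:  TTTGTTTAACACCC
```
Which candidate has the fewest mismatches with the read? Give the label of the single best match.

DH5a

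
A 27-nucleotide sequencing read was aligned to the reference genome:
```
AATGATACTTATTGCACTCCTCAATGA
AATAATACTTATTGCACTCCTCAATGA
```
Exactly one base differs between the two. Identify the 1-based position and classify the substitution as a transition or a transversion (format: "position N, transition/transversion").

position 4, transition

The sequences differ only at position 4: G→A (purine→purine), a transition.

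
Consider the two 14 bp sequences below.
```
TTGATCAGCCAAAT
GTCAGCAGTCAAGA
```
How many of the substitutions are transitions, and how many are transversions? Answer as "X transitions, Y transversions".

2 transitions, 4 transversions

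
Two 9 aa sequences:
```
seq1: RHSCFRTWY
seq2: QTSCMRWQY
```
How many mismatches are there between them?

5

Mismatches (1-based): position 1: R→Q; position 2: H→T; position 5: F→M; position 7: T→W; position 8: W→Q.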